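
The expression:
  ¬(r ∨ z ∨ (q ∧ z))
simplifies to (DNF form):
¬r ∧ ¬z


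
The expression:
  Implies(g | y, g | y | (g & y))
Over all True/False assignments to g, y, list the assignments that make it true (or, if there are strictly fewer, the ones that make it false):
is always true.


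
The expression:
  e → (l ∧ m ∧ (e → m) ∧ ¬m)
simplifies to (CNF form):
¬e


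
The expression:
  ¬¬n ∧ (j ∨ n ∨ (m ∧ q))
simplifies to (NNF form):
n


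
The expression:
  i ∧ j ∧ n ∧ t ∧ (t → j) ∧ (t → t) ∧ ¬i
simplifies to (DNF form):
False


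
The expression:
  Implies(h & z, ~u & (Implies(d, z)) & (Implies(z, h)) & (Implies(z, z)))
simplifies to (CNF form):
~h | ~u | ~z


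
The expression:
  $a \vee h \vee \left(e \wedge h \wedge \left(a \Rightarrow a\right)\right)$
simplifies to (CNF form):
$a \vee h$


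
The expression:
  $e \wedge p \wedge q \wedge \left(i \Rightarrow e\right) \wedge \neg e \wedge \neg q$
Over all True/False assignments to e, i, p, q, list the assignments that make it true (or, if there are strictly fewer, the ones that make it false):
is never true.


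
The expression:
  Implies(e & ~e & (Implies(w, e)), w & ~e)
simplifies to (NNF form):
True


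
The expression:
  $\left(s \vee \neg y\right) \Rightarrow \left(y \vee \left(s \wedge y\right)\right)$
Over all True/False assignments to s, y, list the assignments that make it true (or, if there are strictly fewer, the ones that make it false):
is true only for:
  s=False, y=True;
  s=True, y=True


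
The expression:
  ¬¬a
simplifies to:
a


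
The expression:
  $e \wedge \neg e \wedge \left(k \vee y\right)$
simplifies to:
$\text{False}$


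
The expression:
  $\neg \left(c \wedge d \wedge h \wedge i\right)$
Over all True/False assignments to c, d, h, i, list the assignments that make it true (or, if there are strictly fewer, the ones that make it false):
is false only for:
  c=True, d=True, h=True, i=True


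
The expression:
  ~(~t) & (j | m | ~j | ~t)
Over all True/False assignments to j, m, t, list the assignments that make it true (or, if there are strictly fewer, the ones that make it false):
is true only for:
  j=False, m=False, t=True;
  j=False, m=True, t=True;
  j=True, m=False, t=True;
  j=True, m=True, t=True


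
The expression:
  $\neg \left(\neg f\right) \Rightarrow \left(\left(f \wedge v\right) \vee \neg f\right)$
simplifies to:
$v \vee \neg f$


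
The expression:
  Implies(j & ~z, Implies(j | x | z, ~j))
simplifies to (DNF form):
z | ~j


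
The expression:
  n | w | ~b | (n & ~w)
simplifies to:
n | w | ~b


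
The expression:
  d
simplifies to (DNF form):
d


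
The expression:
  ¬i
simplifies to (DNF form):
¬i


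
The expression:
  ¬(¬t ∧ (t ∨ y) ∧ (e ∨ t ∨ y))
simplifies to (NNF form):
t ∨ ¬y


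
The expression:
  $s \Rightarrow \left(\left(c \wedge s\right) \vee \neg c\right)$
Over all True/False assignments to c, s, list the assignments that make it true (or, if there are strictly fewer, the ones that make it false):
is always true.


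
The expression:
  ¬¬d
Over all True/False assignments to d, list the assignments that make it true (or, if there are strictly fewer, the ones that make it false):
is true only for:
  d=True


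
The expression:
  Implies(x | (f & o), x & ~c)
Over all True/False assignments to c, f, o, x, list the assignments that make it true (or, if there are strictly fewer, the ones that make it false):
is false only for:
  c=False, f=True, o=True, x=False;
  c=True, f=False, o=False, x=True;
  c=True, f=False, o=True, x=True;
  c=True, f=True, o=False, x=True;
  c=True, f=True, o=True, x=False;
  c=True, f=True, o=True, x=True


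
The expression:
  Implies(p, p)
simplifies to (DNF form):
True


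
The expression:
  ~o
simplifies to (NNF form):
~o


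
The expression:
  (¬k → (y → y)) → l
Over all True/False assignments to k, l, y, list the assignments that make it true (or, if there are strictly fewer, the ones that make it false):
is true only for:
  k=False, l=True, y=False;
  k=False, l=True, y=True;
  k=True, l=True, y=False;
  k=True, l=True, y=True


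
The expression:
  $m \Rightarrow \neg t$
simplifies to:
$\neg m \vee \neg t$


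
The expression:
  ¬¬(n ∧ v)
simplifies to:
n ∧ v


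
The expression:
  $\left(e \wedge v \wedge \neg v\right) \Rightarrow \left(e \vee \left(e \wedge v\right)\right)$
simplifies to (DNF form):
$\text{True}$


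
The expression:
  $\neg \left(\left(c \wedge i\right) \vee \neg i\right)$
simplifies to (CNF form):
$i \wedge \neg c$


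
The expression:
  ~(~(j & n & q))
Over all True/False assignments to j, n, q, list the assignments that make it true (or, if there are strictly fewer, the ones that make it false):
is true only for:
  j=True, n=True, q=True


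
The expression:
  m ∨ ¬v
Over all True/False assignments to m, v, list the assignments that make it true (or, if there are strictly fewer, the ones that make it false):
is false only for:
  m=False, v=True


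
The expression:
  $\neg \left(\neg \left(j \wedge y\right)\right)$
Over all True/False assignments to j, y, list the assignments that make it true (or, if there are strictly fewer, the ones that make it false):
is true only for:
  j=True, y=True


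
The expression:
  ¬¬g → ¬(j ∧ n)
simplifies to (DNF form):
¬g ∨ ¬j ∨ ¬n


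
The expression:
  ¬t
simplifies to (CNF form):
¬t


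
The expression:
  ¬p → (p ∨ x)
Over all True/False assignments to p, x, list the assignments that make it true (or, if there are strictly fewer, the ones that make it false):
is false only for:
  p=False, x=False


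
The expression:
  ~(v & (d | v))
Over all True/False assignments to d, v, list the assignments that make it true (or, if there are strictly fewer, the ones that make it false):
is true only for:
  d=False, v=False;
  d=True, v=False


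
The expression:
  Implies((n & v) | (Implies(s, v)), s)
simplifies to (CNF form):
s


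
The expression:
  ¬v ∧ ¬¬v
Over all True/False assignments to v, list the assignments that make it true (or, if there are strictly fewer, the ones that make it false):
is never true.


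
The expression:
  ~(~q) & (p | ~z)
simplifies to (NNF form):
q & (p | ~z)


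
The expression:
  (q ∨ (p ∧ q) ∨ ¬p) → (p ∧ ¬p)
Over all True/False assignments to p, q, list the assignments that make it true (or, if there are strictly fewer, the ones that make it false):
is true only for:
  p=True, q=False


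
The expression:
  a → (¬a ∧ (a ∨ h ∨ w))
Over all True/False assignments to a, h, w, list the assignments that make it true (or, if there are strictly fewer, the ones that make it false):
is true only for:
  a=False, h=False, w=False;
  a=False, h=False, w=True;
  a=False, h=True, w=False;
  a=False, h=True, w=True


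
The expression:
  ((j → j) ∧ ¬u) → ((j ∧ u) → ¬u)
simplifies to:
True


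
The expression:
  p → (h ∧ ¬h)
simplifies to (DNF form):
¬p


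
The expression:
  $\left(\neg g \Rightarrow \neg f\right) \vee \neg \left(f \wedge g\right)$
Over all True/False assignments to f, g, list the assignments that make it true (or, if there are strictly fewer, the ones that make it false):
is always true.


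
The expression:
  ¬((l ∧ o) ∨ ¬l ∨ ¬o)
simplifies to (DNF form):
False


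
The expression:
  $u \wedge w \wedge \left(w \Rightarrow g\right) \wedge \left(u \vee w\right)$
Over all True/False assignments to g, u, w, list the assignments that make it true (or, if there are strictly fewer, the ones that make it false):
is true only for:
  g=True, u=True, w=True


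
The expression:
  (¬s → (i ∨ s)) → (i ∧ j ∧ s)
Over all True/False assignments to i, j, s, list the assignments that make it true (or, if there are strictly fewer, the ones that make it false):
is true only for:
  i=False, j=False, s=False;
  i=False, j=True, s=False;
  i=True, j=True, s=True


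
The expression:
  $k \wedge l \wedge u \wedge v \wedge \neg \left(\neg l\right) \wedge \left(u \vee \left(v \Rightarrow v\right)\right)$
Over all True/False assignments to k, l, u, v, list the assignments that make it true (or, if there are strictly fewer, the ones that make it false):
is true only for:
  k=True, l=True, u=True, v=True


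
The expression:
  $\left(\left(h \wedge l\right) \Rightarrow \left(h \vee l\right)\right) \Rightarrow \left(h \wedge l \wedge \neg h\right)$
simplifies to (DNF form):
$\text{False}$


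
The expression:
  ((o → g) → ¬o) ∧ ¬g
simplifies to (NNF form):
¬g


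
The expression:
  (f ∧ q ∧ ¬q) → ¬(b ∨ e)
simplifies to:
True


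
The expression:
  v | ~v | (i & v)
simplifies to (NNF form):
True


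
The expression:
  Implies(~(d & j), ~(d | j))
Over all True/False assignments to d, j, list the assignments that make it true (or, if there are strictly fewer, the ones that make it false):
is true only for:
  d=False, j=False;
  d=True, j=True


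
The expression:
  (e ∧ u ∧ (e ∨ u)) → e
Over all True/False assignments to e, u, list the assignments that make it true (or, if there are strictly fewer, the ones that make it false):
is always true.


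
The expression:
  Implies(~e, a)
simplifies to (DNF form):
a | e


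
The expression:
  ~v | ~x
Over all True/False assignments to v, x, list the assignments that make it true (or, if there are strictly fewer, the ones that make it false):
is false only for:
  v=True, x=True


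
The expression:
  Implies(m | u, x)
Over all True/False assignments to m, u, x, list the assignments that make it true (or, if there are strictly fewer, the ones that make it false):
is false only for:
  m=False, u=True, x=False;
  m=True, u=False, x=False;
  m=True, u=True, x=False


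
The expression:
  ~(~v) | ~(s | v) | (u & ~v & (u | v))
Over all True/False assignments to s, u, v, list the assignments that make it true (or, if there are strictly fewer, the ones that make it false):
is false only for:
  s=True, u=False, v=False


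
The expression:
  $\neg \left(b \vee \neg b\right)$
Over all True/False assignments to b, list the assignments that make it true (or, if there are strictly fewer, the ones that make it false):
is never true.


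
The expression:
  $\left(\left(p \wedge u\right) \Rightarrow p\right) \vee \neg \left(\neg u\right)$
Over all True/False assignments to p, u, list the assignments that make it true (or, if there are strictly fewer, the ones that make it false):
is always true.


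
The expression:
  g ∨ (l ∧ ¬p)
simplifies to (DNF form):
g ∨ (l ∧ ¬p)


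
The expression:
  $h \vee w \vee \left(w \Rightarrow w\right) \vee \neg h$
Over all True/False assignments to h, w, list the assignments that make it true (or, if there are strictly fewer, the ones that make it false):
is always true.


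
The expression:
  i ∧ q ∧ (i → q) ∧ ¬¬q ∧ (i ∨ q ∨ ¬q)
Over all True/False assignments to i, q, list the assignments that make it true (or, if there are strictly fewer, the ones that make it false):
is true only for:
  i=True, q=True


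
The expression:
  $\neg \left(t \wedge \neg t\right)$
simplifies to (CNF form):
$\text{True}$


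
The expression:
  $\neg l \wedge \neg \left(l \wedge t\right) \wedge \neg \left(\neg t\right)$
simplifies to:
$t \wedge \neg l$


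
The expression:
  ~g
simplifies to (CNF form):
~g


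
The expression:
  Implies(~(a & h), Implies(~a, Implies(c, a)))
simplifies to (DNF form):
a | ~c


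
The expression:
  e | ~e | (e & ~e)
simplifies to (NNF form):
True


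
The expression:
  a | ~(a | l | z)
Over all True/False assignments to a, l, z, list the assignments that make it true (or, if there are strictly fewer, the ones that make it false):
is false only for:
  a=False, l=False, z=True;
  a=False, l=True, z=False;
  a=False, l=True, z=True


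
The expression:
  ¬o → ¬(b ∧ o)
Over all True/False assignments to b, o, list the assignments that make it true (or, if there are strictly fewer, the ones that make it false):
is always true.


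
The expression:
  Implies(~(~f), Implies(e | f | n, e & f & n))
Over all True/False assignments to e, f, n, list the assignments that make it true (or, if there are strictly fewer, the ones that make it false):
is false only for:
  e=False, f=True, n=False;
  e=False, f=True, n=True;
  e=True, f=True, n=False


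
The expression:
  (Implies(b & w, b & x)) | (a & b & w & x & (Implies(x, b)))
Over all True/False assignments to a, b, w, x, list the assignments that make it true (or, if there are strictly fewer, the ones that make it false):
is false only for:
  a=False, b=True, w=True, x=False;
  a=True, b=True, w=True, x=False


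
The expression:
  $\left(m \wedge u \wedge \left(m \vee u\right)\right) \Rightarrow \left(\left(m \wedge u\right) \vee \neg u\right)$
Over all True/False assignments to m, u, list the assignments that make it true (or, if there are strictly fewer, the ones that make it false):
is always true.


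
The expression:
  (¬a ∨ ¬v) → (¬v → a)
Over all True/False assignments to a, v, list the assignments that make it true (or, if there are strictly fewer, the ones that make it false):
is false only for:
  a=False, v=False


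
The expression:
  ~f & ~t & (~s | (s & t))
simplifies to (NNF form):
~f & ~s & ~t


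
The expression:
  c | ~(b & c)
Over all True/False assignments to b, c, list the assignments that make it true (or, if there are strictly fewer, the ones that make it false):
is always true.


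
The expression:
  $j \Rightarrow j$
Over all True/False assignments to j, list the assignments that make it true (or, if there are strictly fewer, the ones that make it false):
is always true.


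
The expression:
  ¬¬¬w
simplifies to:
¬w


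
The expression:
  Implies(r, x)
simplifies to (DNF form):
x | ~r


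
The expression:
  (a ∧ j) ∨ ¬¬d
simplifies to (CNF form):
(a ∨ d) ∧ (d ∨ j)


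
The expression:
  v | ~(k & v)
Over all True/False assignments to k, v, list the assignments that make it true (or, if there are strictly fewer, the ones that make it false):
is always true.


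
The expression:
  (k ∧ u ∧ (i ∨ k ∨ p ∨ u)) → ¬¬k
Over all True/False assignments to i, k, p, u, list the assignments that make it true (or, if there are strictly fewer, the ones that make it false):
is always true.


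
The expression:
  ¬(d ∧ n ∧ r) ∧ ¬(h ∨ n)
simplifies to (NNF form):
¬h ∧ ¬n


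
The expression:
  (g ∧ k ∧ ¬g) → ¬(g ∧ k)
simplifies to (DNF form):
True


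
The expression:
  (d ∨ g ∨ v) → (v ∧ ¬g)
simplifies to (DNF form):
(v ∧ ¬g) ∨ (¬d ∧ ¬g)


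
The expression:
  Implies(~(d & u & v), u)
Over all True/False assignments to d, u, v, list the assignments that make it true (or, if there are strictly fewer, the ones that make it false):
is true only for:
  d=False, u=True, v=False;
  d=False, u=True, v=True;
  d=True, u=True, v=False;
  d=True, u=True, v=True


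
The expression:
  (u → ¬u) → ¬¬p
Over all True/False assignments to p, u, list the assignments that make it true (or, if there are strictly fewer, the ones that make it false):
is false only for:
  p=False, u=False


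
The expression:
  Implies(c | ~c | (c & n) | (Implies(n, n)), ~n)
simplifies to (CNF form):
~n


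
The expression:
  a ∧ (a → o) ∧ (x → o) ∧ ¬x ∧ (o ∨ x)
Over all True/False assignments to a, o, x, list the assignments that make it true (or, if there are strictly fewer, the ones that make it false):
is true only for:
  a=True, o=True, x=False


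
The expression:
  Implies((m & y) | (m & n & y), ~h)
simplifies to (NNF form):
~h | ~m | ~y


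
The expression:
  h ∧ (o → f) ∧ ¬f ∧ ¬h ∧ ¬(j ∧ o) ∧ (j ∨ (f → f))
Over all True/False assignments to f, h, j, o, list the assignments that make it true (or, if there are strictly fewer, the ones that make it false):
is never true.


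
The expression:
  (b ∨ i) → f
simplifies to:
f ∨ (¬b ∧ ¬i)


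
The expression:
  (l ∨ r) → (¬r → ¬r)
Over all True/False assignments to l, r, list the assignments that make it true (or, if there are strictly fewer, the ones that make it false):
is always true.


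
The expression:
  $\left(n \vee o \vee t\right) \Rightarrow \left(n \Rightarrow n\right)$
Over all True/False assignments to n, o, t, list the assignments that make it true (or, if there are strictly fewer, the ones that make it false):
is always true.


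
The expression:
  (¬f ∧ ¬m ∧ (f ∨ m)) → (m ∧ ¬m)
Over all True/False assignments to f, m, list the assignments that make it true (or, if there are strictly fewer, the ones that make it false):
is always true.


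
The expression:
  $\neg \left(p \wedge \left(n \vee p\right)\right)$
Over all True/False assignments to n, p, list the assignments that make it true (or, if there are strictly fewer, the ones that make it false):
is true only for:
  n=False, p=False;
  n=True, p=False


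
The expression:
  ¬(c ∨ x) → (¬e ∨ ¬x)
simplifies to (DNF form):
True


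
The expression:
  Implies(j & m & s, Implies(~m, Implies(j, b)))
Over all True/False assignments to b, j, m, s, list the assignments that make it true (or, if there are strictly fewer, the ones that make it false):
is always true.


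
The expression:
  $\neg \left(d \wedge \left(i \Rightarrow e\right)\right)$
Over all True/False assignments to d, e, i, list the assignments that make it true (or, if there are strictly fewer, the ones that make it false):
is false only for:
  d=True, e=False, i=False;
  d=True, e=True, i=False;
  d=True, e=True, i=True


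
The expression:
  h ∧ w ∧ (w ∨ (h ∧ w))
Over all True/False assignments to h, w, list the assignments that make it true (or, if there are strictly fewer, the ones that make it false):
is true only for:
  h=True, w=True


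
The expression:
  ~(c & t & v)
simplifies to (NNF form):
~c | ~t | ~v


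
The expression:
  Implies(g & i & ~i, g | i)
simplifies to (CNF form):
True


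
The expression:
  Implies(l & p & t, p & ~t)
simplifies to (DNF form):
~l | ~p | ~t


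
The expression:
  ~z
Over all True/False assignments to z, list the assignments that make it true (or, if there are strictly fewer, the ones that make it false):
is true only for:
  z=False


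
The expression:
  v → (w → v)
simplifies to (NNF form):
True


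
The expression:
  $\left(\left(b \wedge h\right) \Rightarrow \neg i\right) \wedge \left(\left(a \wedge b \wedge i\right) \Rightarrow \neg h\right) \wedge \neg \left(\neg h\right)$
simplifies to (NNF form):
$h \wedge \left(\neg b \vee \neg i\right)$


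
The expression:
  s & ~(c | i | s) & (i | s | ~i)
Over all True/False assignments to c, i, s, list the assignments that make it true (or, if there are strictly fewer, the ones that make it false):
is never true.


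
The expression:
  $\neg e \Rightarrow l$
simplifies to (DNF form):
$e \vee l$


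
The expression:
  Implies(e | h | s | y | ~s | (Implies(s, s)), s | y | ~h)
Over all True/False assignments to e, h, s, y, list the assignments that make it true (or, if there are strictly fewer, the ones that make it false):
is false only for:
  e=False, h=True, s=False, y=False;
  e=True, h=True, s=False, y=False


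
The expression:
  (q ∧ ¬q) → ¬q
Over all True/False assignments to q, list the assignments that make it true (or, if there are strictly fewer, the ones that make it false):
is always true.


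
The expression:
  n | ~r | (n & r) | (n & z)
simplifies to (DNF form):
n | ~r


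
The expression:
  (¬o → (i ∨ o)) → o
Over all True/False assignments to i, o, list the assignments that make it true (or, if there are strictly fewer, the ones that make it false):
is false only for:
  i=True, o=False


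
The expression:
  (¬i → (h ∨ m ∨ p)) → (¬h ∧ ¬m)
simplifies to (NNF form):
¬h ∧ ¬m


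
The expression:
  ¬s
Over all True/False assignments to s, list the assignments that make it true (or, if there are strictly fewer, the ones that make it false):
is true only for:
  s=False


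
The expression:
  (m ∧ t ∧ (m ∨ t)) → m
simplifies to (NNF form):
True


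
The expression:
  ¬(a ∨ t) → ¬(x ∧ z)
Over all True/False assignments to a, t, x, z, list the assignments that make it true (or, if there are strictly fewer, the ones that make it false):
is false only for:
  a=False, t=False, x=True, z=True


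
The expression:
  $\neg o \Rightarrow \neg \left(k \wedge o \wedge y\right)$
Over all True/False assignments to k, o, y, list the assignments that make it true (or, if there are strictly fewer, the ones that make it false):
is always true.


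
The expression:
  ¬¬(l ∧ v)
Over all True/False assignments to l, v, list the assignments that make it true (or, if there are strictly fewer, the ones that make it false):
is true only for:
  l=True, v=True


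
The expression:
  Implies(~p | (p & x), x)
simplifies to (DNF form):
p | x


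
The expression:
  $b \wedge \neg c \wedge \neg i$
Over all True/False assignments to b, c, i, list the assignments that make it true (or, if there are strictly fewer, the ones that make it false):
is true only for:
  b=True, c=False, i=False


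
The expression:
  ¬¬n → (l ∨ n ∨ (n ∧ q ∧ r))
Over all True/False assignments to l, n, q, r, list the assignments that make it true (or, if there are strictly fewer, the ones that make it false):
is always true.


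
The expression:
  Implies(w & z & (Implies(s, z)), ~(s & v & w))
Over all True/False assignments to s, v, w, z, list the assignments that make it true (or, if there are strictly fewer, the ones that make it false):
is false only for:
  s=True, v=True, w=True, z=True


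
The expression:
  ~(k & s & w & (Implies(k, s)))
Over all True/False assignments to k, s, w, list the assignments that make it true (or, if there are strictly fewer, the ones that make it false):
is false only for:
  k=True, s=True, w=True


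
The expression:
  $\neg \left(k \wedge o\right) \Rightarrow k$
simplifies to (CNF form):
$k$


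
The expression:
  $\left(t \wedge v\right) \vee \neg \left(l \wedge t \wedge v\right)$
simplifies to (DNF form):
$\text{True}$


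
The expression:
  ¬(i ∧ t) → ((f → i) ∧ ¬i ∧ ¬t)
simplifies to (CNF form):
(i ∨ ¬f) ∧ (i ∨ ¬t) ∧ (t ∨ ¬i)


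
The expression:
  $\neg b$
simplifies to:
$\neg b$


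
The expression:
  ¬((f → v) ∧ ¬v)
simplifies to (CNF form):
f ∨ v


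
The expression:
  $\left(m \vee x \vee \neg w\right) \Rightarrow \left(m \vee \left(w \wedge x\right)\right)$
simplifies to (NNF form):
$m \vee w$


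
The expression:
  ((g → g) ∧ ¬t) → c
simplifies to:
c ∨ t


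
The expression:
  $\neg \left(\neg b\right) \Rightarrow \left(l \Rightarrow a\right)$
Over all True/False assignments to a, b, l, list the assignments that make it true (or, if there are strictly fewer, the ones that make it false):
is false only for:
  a=False, b=True, l=True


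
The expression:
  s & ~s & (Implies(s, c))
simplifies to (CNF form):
False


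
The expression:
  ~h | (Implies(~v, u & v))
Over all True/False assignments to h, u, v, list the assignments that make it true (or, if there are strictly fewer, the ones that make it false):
is false only for:
  h=True, u=False, v=False;
  h=True, u=True, v=False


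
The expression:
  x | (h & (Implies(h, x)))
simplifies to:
x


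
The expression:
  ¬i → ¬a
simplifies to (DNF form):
i ∨ ¬a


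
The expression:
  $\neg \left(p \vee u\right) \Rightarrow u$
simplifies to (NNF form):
$p \vee u$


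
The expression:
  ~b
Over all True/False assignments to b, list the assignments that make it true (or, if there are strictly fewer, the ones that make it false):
is true only for:
  b=False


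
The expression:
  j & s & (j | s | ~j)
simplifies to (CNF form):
j & s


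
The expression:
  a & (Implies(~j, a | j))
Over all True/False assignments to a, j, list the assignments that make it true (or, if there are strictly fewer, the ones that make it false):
is true only for:
  a=True, j=False;
  a=True, j=True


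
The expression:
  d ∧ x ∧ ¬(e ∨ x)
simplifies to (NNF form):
False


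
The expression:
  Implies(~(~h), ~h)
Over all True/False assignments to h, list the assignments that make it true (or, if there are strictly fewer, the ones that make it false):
is true only for:
  h=False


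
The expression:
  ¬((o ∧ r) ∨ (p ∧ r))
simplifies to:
(¬o ∧ ¬p) ∨ ¬r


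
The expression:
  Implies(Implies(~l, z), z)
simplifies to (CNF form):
z | ~l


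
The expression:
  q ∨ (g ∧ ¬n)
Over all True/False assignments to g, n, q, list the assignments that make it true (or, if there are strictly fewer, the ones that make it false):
is false only for:
  g=False, n=False, q=False;
  g=False, n=True, q=False;
  g=True, n=True, q=False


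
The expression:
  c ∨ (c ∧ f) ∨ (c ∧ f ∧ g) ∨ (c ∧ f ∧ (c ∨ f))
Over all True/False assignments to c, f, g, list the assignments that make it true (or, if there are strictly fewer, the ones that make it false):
is true only for:
  c=True, f=False, g=False;
  c=True, f=False, g=True;
  c=True, f=True, g=False;
  c=True, f=True, g=True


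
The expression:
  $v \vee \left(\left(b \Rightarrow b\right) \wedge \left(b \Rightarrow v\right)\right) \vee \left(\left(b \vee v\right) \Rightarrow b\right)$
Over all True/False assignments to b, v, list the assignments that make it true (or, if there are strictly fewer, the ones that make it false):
is always true.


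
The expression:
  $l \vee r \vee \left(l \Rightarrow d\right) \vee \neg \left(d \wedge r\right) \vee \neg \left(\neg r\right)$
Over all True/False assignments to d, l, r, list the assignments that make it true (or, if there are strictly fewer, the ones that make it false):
is always true.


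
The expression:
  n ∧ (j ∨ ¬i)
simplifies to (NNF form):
n ∧ (j ∨ ¬i)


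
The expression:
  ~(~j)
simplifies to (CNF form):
j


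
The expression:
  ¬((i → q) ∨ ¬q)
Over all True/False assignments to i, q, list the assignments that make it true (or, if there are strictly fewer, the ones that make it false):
is never true.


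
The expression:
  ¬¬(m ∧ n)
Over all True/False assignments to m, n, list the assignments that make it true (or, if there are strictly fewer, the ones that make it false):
is true only for:
  m=True, n=True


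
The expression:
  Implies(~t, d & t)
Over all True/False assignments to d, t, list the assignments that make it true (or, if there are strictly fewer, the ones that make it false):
is true only for:
  d=False, t=True;
  d=True, t=True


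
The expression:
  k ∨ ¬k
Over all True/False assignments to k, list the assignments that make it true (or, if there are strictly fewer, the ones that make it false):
is always true.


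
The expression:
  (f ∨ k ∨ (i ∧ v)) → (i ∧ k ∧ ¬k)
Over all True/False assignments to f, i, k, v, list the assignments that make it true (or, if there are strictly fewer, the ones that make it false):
is true only for:
  f=False, i=False, k=False, v=False;
  f=False, i=False, k=False, v=True;
  f=False, i=True, k=False, v=False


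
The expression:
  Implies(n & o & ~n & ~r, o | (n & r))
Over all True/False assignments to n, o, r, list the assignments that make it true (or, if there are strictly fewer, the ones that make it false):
is always true.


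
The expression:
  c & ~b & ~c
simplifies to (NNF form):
False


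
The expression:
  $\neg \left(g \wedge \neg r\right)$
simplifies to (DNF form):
$r \vee \neg g$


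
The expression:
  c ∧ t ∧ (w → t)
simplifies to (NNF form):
c ∧ t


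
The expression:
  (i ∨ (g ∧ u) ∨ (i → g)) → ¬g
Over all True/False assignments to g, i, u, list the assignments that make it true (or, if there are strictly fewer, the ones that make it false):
is true only for:
  g=False, i=False, u=False;
  g=False, i=False, u=True;
  g=False, i=True, u=False;
  g=False, i=True, u=True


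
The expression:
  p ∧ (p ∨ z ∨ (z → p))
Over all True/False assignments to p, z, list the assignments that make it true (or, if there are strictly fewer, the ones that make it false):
is true only for:
  p=True, z=False;
  p=True, z=True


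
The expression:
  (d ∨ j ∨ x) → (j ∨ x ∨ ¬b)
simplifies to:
j ∨ x ∨ ¬b ∨ ¬d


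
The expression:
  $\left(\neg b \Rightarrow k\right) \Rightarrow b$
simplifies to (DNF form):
$b \vee \neg k$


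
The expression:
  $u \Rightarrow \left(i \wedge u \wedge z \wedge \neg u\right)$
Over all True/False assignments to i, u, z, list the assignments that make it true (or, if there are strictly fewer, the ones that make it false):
is true only for:
  i=False, u=False, z=False;
  i=False, u=False, z=True;
  i=True, u=False, z=False;
  i=True, u=False, z=True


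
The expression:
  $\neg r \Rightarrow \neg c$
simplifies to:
$r \vee \neg c$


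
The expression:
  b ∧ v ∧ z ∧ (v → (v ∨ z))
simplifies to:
b ∧ v ∧ z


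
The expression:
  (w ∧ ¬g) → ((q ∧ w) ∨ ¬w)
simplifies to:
g ∨ q ∨ ¬w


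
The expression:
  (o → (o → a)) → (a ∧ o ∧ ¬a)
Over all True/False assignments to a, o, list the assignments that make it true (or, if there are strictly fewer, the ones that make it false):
is true only for:
  a=False, o=True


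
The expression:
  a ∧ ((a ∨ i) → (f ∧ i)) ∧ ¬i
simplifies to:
False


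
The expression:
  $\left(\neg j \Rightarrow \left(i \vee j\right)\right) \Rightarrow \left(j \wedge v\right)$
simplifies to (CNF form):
$\left(j \vee \neg i\right) \wedge \left(v \vee \neg j\right)$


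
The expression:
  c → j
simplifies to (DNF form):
j ∨ ¬c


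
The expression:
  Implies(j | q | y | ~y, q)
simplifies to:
q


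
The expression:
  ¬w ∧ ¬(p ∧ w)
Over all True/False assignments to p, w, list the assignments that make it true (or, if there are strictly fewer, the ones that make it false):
is true only for:
  p=False, w=False;
  p=True, w=False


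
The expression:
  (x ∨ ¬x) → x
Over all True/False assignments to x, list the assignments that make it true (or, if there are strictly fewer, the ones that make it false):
is true only for:
  x=True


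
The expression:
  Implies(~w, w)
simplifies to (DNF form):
w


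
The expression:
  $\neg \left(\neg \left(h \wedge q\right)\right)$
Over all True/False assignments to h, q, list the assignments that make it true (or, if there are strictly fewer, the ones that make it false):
is true only for:
  h=True, q=True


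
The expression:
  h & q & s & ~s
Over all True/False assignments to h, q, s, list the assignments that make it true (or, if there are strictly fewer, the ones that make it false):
is never true.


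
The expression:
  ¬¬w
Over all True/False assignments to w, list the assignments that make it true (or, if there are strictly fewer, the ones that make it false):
is true only for:
  w=True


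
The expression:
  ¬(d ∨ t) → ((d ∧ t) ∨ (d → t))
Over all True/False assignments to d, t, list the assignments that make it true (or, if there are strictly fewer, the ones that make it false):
is always true.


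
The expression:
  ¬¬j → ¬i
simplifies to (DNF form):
¬i ∨ ¬j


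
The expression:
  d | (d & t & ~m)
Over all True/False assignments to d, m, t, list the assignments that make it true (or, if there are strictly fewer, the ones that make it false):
is true only for:
  d=True, m=False, t=False;
  d=True, m=False, t=True;
  d=True, m=True, t=False;
  d=True, m=True, t=True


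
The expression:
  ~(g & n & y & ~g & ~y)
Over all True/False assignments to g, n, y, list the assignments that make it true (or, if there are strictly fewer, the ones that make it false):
is always true.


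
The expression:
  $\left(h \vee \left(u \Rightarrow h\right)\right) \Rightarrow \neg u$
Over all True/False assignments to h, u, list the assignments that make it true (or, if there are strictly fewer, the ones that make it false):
is false only for:
  h=True, u=True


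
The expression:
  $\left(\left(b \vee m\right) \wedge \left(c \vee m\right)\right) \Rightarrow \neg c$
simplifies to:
$\left(\neg b \wedge \neg m\right) \vee \neg c$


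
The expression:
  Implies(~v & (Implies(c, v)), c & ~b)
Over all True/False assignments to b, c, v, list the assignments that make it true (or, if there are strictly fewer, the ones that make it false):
is false only for:
  b=False, c=False, v=False;
  b=True, c=False, v=False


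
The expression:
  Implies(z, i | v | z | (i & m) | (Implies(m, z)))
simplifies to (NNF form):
True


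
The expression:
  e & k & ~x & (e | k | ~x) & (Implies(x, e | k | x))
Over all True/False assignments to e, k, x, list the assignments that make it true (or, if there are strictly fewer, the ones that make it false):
is true only for:
  e=True, k=True, x=False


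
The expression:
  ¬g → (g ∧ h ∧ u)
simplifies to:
g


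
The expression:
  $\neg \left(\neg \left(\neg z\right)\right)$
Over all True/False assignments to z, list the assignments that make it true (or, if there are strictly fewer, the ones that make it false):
is true only for:
  z=False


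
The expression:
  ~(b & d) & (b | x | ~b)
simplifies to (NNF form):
~b | ~d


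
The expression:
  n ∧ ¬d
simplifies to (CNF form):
n ∧ ¬d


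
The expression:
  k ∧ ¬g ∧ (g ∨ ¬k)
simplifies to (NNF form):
False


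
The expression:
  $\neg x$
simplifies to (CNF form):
$\neg x$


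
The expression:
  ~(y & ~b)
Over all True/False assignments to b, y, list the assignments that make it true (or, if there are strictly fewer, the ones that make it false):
is false only for:
  b=False, y=True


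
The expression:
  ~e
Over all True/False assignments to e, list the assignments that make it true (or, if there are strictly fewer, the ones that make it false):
is true only for:
  e=False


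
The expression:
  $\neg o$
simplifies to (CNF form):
$\neg o$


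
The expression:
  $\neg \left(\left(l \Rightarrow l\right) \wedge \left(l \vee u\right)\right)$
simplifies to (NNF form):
$\neg l \wedge \neg u$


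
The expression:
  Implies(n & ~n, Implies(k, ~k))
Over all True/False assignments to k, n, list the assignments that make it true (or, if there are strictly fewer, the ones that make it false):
is always true.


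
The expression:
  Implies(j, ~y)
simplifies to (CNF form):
~j | ~y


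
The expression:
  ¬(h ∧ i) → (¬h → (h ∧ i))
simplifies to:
h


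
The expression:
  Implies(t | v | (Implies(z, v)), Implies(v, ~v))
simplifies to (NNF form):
~v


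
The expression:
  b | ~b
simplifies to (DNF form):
True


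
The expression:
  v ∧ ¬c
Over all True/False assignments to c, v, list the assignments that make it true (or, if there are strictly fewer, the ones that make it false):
is true only for:
  c=False, v=True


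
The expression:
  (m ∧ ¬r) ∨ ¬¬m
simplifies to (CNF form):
m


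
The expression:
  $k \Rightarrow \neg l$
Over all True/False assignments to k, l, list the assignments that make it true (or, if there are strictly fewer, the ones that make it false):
is false only for:
  k=True, l=True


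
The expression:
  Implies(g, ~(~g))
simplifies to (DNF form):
True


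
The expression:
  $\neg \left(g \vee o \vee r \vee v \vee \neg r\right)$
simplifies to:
$\text{False}$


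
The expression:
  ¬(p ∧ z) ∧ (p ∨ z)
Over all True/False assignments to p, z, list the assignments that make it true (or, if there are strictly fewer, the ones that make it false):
is true only for:
  p=False, z=True;
  p=True, z=False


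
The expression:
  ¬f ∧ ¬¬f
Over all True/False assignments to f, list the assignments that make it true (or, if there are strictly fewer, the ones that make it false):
is never true.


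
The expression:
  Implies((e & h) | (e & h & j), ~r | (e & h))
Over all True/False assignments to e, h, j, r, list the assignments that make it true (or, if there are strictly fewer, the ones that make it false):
is always true.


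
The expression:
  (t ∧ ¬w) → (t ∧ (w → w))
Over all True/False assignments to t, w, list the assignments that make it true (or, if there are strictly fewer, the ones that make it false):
is always true.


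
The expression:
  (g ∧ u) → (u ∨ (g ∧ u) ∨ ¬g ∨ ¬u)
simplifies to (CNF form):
True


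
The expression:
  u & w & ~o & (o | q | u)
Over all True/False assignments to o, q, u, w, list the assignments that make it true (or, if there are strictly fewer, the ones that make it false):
is true only for:
  o=False, q=False, u=True, w=True;
  o=False, q=True, u=True, w=True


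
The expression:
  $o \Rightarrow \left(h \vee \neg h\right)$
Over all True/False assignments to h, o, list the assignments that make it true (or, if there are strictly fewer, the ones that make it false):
is always true.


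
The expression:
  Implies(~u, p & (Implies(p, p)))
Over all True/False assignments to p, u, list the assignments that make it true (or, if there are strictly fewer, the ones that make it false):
is false only for:
  p=False, u=False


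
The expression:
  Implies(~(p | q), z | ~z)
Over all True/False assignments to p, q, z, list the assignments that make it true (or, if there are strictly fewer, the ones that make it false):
is always true.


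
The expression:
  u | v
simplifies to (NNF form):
u | v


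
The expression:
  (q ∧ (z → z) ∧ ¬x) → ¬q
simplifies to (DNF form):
x ∨ ¬q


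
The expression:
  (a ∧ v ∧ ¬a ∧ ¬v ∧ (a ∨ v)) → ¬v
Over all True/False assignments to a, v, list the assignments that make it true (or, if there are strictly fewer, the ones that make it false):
is always true.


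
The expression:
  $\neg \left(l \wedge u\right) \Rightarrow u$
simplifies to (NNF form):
$u$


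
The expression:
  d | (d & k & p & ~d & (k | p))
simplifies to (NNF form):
d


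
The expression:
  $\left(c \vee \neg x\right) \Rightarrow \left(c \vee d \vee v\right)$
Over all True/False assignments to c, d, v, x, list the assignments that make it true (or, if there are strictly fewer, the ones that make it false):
is false only for:
  c=False, d=False, v=False, x=False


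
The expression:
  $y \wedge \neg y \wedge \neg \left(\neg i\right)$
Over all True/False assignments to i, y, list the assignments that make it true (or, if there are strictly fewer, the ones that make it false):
is never true.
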